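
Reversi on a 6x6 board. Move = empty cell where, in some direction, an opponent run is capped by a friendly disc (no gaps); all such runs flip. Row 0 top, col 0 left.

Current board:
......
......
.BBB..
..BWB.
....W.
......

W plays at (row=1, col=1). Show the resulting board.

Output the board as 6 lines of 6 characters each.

Place W at (1,1); scan 8 dirs for brackets.
Dir NW: first cell '.' (not opp) -> no flip
Dir N: first cell '.' (not opp) -> no flip
Dir NE: first cell '.' (not opp) -> no flip
Dir W: first cell '.' (not opp) -> no flip
Dir E: first cell '.' (not opp) -> no flip
Dir SW: first cell '.' (not opp) -> no flip
Dir S: opp run (2,1), next='.' -> no flip
Dir SE: opp run (2,2) capped by W -> flip
All flips: (2,2)

Answer: ......
.W....
.BWB..
..BWB.
....W.
......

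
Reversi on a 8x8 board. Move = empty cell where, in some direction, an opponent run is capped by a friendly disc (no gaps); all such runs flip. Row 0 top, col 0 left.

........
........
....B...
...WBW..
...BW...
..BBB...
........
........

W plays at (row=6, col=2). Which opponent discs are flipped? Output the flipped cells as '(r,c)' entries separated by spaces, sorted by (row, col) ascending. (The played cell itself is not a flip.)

Answer: (5,3)

Derivation:
Dir NW: first cell '.' (not opp) -> no flip
Dir N: opp run (5,2), next='.' -> no flip
Dir NE: opp run (5,3) capped by W -> flip
Dir W: first cell '.' (not opp) -> no flip
Dir E: first cell '.' (not opp) -> no flip
Dir SW: first cell '.' (not opp) -> no flip
Dir S: first cell '.' (not opp) -> no flip
Dir SE: first cell '.' (not opp) -> no flip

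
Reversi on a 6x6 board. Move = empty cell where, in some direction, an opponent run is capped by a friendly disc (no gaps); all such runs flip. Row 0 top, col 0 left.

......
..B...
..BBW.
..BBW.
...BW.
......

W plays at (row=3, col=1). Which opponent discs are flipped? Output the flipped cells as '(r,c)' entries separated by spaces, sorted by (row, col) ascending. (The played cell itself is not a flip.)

Dir NW: first cell '.' (not opp) -> no flip
Dir N: first cell '.' (not opp) -> no flip
Dir NE: opp run (2,2), next='.' -> no flip
Dir W: first cell '.' (not opp) -> no flip
Dir E: opp run (3,2) (3,3) capped by W -> flip
Dir SW: first cell '.' (not opp) -> no flip
Dir S: first cell '.' (not opp) -> no flip
Dir SE: first cell '.' (not opp) -> no flip

Answer: (3,2) (3,3)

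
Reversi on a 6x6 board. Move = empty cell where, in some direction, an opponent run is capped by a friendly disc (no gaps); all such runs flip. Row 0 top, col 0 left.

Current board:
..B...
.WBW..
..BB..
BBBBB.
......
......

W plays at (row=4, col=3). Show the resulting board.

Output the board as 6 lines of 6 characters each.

Place W at (4,3); scan 8 dirs for brackets.
Dir NW: opp run (3,2), next='.' -> no flip
Dir N: opp run (3,3) (2,3) capped by W -> flip
Dir NE: opp run (3,4), next='.' -> no flip
Dir W: first cell '.' (not opp) -> no flip
Dir E: first cell '.' (not opp) -> no flip
Dir SW: first cell '.' (not opp) -> no flip
Dir S: first cell '.' (not opp) -> no flip
Dir SE: first cell '.' (not opp) -> no flip
All flips: (2,3) (3,3)

Answer: ..B...
.WBW..
..BW..
BBBWB.
...W..
......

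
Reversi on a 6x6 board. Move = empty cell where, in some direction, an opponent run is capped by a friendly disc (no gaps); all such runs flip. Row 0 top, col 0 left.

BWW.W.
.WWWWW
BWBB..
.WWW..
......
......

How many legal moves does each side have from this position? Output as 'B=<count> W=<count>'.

-- B to move --
(0,3): flips 3 -> legal
(0,5): flips 1 -> legal
(1,0): no bracket -> illegal
(2,4): no bracket -> illegal
(2,5): no bracket -> illegal
(3,0): no bracket -> illegal
(3,4): no bracket -> illegal
(4,0): flips 1 -> legal
(4,1): flips 1 -> legal
(4,2): flips 2 -> legal
(4,3): flips 1 -> legal
(4,4): flips 1 -> legal
B mobility = 7
-- W to move --
(1,0): no bracket -> illegal
(2,4): flips 2 -> legal
(3,0): no bracket -> illegal
(3,4): flips 1 -> legal
W mobility = 2

Answer: B=7 W=2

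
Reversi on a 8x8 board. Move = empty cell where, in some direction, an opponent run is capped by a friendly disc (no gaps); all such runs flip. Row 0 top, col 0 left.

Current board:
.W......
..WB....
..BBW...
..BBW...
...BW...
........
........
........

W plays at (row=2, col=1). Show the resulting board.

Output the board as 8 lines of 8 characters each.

Answer: .W......
..WB....
.WWWW...
..BBW...
...BW...
........
........
........

Derivation:
Place W at (2,1); scan 8 dirs for brackets.
Dir NW: first cell '.' (not opp) -> no flip
Dir N: first cell '.' (not opp) -> no flip
Dir NE: first cell 'W' (not opp) -> no flip
Dir W: first cell '.' (not opp) -> no flip
Dir E: opp run (2,2) (2,3) capped by W -> flip
Dir SW: first cell '.' (not opp) -> no flip
Dir S: first cell '.' (not opp) -> no flip
Dir SE: opp run (3,2) (4,3), next='.' -> no flip
All flips: (2,2) (2,3)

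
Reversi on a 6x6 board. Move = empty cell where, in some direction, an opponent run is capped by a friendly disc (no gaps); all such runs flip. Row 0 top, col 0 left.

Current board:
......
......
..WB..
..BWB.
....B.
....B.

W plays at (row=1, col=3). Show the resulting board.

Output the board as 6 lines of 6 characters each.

Answer: ......
...W..
..WW..
..BWB.
....B.
....B.

Derivation:
Place W at (1,3); scan 8 dirs for brackets.
Dir NW: first cell '.' (not opp) -> no flip
Dir N: first cell '.' (not opp) -> no flip
Dir NE: first cell '.' (not opp) -> no flip
Dir W: first cell '.' (not opp) -> no flip
Dir E: first cell '.' (not opp) -> no flip
Dir SW: first cell 'W' (not opp) -> no flip
Dir S: opp run (2,3) capped by W -> flip
Dir SE: first cell '.' (not opp) -> no flip
All flips: (2,3)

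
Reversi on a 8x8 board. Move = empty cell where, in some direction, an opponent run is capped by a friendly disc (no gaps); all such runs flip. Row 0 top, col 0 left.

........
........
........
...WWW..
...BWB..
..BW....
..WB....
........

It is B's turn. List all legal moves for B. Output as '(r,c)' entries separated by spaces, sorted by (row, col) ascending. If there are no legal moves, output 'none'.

(2,2): no bracket -> illegal
(2,3): flips 2 -> legal
(2,4): no bracket -> illegal
(2,5): flips 2 -> legal
(2,6): no bracket -> illegal
(3,2): no bracket -> illegal
(3,6): no bracket -> illegal
(4,2): no bracket -> illegal
(4,6): no bracket -> illegal
(5,1): no bracket -> illegal
(5,4): flips 1 -> legal
(5,5): no bracket -> illegal
(6,1): flips 1 -> legal
(6,4): no bracket -> illegal
(7,1): no bracket -> illegal
(7,2): flips 1 -> legal
(7,3): no bracket -> illegal

Answer: (2,3) (2,5) (5,4) (6,1) (7,2)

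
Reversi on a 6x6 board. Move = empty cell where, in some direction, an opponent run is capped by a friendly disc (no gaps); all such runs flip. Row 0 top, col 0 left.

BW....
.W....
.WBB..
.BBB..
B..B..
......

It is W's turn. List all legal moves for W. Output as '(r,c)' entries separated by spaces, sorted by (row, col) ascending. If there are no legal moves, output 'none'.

(1,0): no bracket -> illegal
(1,2): no bracket -> illegal
(1,3): no bracket -> illegal
(1,4): no bracket -> illegal
(2,0): no bracket -> illegal
(2,4): flips 2 -> legal
(3,0): no bracket -> illegal
(3,4): no bracket -> illegal
(4,1): flips 1 -> legal
(4,2): no bracket -> illegal
(4,4): flips 2 -> legal
(5,0): no bracket -> illegal
(5,1): no bracket -> illegal
(5,2): no bracket -> illegal
(5,3): no bracket -> illegal
(5,4): flips 2 -> legal

Answer: (2,4) (4,1) (4,4) (5,4)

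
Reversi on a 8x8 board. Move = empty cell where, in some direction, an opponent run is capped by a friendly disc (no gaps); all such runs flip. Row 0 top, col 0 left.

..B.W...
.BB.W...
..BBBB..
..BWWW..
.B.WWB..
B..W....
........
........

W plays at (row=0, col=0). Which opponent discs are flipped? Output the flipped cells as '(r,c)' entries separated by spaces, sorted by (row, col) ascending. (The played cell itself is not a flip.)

Dir NW: edge -> no flip
Dir N: edge -> no flip
Dir NE: edge -> no flip
Dir W: edge -> no flip
Dir E: first cell '.' (not opp) -> no flip
Dir SW: edge -> no flip
Dir S: first cell '.' (not opp) -> no flip
Dir SE: opp run (1,1) (2,2) capped by W -> flip

Answer: (1,1) (2,2)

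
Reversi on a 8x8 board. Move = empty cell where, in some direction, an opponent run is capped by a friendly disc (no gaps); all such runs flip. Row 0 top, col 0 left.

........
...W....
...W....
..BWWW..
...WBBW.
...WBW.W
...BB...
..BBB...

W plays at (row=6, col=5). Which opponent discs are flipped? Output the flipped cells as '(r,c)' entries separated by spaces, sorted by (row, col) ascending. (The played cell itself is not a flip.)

Dir NW: opp run (5,4) capped by W -> flip
Dir N: first cell 'W' (not opp) -> no flip
Dir NE: first cell '.' (not opp) -> no flip
Dir W: opp run (6,4) (6,3), next='.' -> no flip
Dir E: first cell '.' (not opp) -> no flip
Dir SW: opp run (7,4), next=edge -> no flip
Dir S: first cell '.' (not opp) -> no flip
Dir SE: first cell '.' (not opp) -> no flip

Answer: (5,4)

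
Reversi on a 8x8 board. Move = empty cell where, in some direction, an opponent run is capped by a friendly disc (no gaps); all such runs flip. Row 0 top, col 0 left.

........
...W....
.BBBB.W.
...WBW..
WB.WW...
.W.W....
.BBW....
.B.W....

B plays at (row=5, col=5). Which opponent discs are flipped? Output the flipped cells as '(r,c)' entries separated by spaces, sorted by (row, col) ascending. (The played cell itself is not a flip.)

Dir NW: opp run (4,4) (3,3) capped by B -> flip
Dir N: first cell '.' (not opp) -> no flip
Dir NE: first cell '.' (not opp) -> no flip
Dir W: first cell '.' (not opp) -> no flip
Dir E: first cell '.' (not opp) -> no flip
Dir SW: first cell '.' (not opp) -> no flip
Dir S: first cell '.' (not opp) -> no flip
Dir SE: first cell '.' (not opp) -> no flip

Answer: (3,3) (4,4)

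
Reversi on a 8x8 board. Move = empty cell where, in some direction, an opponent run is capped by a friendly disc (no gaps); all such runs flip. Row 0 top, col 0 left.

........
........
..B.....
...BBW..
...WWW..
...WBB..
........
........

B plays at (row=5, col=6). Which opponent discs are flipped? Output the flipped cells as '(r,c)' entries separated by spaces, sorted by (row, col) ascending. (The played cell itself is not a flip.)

Answer: (4,5)

Derivation:
Dir NW: opp run (4,5) capped by B -> flip
Dir N: first cell '.' (not opp) -> no flip
Dir NE: first cell '.' (not opp) -> no flip
Dir W: first cell 'B' (not opp) -> no flip
Dir E: first cell '.' (not opp) -> no flip
Dir SW: first cell '.' (not opp) -> no flip
Dir S: first cell '.' (not opp) -> no flip
Dir SE: first cell '.' (not opp) -> no flip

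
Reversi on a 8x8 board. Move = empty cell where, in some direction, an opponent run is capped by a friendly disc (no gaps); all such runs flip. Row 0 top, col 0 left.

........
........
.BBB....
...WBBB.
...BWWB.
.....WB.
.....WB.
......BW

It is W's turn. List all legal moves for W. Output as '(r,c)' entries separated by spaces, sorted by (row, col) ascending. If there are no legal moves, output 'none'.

Answer: (1,1) (1,2) (1,3) (2,4) (2,5) (2,6) (2,7) (3,7) (4,2) (4,7) (5,3) (5,7) (6,7) (7,5)

Derivation:
(1,0): no bracket -> illegal
(1,1): flips 1 -> legal
(1,2): flips 2 -> legal
(1,3): flips 1 -> legal
(1,4): no bracket -> illegal
(2,0): no bracket -> illegal
(2,4): flips 1 -> legal
(2,5): flips 1 -> legal
(2,6): flips 1 -> legal
(2,7): flips 1 -> legal
(3,0): no bracket -> illegal
(3,1): no bracket -> illegal
(3,2): no bracket -> illegal
(3,7): flips 4 -> legal
(4,2): flips 1 -> legal
(4,7): flips 2 -> legal
(5,2): no bracket -> illegal
(5,3): flips 1 -> legal
(5,4): no bracket -> illegal
(5,7): flips 1 -> legal
(6,7): flips 2 -> legal
(7,5): flips 1 -> legal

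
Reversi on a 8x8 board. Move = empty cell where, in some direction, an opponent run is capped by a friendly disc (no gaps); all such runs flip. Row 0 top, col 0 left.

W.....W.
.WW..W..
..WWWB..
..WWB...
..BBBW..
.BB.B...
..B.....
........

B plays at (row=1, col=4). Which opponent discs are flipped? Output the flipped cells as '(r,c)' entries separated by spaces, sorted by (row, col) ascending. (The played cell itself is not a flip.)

Dir NW: first cell '.' (not opp) -> no flip
Dir N: first cell '.' (not opp) -> no flip
Dir NE: first cell '.' (not opp) -> no flip
Dir W: first cell '.' (not opp) -> no flip
Dir E: opp run (1,5), next='.' -> no flip
Dir SW: opp run (2,3) (3,2), next='.' -> no flip
Dir S: opp run (2,4) capped by B -> flip
Dir SE: first cell 'B' (not opp) -> no flip

Answer: (2,4)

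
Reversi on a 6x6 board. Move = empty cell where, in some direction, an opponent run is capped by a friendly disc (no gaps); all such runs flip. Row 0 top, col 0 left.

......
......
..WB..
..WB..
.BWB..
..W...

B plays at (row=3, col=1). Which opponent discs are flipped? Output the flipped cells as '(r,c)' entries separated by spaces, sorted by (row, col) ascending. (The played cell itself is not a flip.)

Dir NW: first cell '.' (not opp) -> no flip
Dir N: first cell '.' (not opp) -> no flip
Dir NE: opp run (2,2), next='.' -> no flip
Dir W: first cell '.' (not opp) -> no flip
Dir E: opp run (3,2) capped by B -> flip
Dir SW: first cell '.' (not opp) -> no flip
Dir S: first cell 'B' (not opp) -> no flip
Dir SE: opp run (4,2), next='.' -> no flip

Answer: (3,2)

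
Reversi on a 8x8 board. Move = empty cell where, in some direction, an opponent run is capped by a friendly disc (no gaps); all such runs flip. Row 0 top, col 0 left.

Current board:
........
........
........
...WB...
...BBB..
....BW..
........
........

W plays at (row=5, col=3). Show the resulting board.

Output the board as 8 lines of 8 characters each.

Place W at (5,3); scan 8 dirs for brackets.
Dir NW: first cell '.' (not opp) -> no flip
Dir N: opp run (4,3) capped by W -> flip
Dir NE: opp run (4,4), next='.' -> no flip
Dir W: first cell '.' (not opp) -> no flip
Dir E: opp run (5,4) capped by W -> flip
Dir SW: first cell '.' (not opp) -> no flip
Dir S: first cell '.' (not opp) -> no flip
Dir SE: first cell '.' (not opp) -> no flip
All flips: (4,3) (5,4)

Answer: ........
........
........
...WB...
...WBB..
...WWW..
........
........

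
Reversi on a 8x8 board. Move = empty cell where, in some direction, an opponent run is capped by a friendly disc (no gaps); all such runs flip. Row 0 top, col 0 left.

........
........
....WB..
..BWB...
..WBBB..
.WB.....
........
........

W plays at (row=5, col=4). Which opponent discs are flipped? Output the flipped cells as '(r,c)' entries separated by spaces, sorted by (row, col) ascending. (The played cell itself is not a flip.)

Dir NW: opp run (4,3) (3,2), next='.' -> no flip
Dir N: opp run (4,4) (3,4) capped by W -> flip
Dir NE: opp run (4,5), next='.' -> no flip
Dir W: first cell '.' (not opp) -> no flip
Dir E: first cell '.' (not opp) -> no flip
Dir SW: first cell '.' (not opp) -> no flip
Dir S: first cell '.' (not opp) -> no flip
Dir SE: first cell '.' (not opp) -> no flip

Answer: (3,4) (4,4)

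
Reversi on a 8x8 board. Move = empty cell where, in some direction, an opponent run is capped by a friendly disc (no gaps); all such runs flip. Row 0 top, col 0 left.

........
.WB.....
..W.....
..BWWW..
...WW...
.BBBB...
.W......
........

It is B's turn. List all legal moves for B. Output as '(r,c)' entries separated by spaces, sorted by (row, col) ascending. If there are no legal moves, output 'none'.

(0,0): no bracket -> illegal
(0,1): no bracket -> illegal
(0,2): no bracket -> illegal
(1,0): flips 1 -> legal
(1,3): no bracket -> illegal
(2,0): no bracket -> illegal
(2,1): no bracket -> illegal
(2,3): flips 2 -> legal
(2,4): flips 2 -> legal
(2,5): flips 2 -> legal
(2,6): flips 2 -> legal
(3,1): no bracket -> illegal
(3,6): flips 3 -> legal
(4,2): no bracket -> illegal
(4,5): no bracket -> illegal
(4,6): no bracket -> illegal
(5,0): no bracket -> illegal
(5,5): no bracket -> illegal
(6,0): no bracket -> illegal
(6,2): no bracket -> illegal
(7,0): flips 1 -> legal
(7,1): flips 1 -> legal
(7,2): no bracket -> illegal

Answer: (1,0) (2,3) (2,4) (2,5) (2,6) (3,6) (7,0) (7,1)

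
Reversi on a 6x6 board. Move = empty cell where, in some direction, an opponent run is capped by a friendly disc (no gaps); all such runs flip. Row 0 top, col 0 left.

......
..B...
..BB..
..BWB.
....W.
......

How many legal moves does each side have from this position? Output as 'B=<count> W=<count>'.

-- B to move --
(2,4): no bracket -> illegal
(3,5): no bracket -> illegal
(4,2): no bracket -> illegal
(4,3): flips 1 -> legal
(4,5): no bracket -> illegal
(5,3): no bracket -> illegal
(5,4): flips 1 -> legal
(5,5): flips 2 -> legal
B mobility = 3
-- W to move --
(0,1): no bracket -> illegal
(0,2): no bracket -> illegal
(0,3): no bracket -> illegal
(1,1): flips 1 -> legal
(1,3): flips 1 -> legal
(1,4): no bracket -> illegal
(2,1): no bracket -> illegal
(2,4): flips 1 -> legal
(2,5): no bracket -> illegal
(3,1): flips 1 -> legal
(3,5): flips 1 -> legal
(4,1): no bracket -> illegal
(4,2): no bracket -> illegal
(4,3): no bracket -> illegal
(4,5): no bracket -> illegal
W mobility = 5

Answer: B=3 W=5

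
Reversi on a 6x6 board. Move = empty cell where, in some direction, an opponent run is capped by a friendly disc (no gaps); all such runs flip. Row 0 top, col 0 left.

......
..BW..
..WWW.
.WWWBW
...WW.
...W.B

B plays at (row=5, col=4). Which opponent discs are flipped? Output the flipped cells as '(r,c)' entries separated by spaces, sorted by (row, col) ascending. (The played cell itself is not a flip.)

Answer: (4,4)

Derivation:
Dir NW: opp run (4,3) (3,2), next='.' -> no flip
Dir N: opp run (4,4) capped by B -> flip
Dir NE: first cell '.' (not opp) -> no flip
Dir W: opp run (5,3), next='.' -> no flip
Dir E: first cell 'B' (not opp) -> no flip
Dir SW: edge -> no flip
Dir S: edge -> no flip
Dir SE: edge -> no flip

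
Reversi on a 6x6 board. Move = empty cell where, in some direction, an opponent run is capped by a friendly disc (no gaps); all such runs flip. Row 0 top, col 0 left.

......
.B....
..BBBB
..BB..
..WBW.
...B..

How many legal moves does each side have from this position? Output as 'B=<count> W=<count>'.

Answer: B=7 W=3

Derivation:
-- B to move --
(3,1): flips 1 -> legal
(3,4): no bracket -> illegal
(3,5): flips 1 -> legal
(4,1): flips 1 -> legal
(4,5): flips 1 -> legal
(5,1): flips 1 -> legal
(5,2): flips 1 -> legal
(5,4): no bracket -> illegal
(5,5): flips 1 -> legal
B mobility = 7
-- W to move --
(0,0): flips 3 -> legal
(0,1): no bracket -> illegal
(0,2): no bracket -> illegal
(1,0): no bracket -> illegal
(1,2): flips 2 -> legal
(1,3): no bracket -> illegal
(1,4): no bracket -> illegal
(1,5): flips 2 -> legal
(2,0): no bracket -> illegal
(2,1): no bracket -> illegal
(3,1): no bracket -> illegal
(3,4): no bracket -> illegal
(3,5): no bracket -> illegal
(4,1): no bracket -> illegal
(5,2): no bracket -> illegal
(5,4): no bracket -> illegal
W mobility = 3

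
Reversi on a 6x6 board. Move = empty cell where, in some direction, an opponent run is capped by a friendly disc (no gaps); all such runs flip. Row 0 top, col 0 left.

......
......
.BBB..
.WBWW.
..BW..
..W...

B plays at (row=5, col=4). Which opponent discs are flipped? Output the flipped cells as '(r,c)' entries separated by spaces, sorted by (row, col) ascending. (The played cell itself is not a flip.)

Answer: (4,3)

Derivation:
Dir NW: opp run (4,3) capped by B -> flip
Dir N: first cell '.' (not opp) -> no flip
Dir NE: first cell '.' (not opp) -> no flip
Dir W: first cell '.' (not opp) -> no flip
Dir E: first cell '.' (not opp) -> no flip
Dir SW: edge -> no flip
Dir S: edge -> no flip
Dir SE: edge -> no flip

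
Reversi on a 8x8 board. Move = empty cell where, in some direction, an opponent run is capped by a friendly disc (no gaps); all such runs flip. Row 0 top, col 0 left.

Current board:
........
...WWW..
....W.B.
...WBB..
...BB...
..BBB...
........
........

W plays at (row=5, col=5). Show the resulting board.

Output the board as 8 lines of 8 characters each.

Answer: ........
...WWW..
....W.B.
...WBB..
...BW...
..BBBW..
........
........

Derivation:
Place W at (5,5); scan 8 dirs for brackets.
Dir NW: opp run (4,4) capped by W -> flip
Dir N: first cell '.' (not opp) -> no flip
Dir NE: first cell '.' (not opp) -> no flip
Dir W: opp run (5,4) (5,3) (5,2), next='.' -> no flip
Dir E: first cell '.' (not opp) -> no flip
Dir SW: first cell '.' (not opp) -> no flip
Dir S: first cell '.' (not opp) -> no flip
Dir SE: first cell '.' (not opp) -> no flip
All flips: (4,4)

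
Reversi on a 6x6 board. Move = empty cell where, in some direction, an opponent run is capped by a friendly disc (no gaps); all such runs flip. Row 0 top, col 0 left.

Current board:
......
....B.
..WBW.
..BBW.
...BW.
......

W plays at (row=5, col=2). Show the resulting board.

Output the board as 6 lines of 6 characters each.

Answer: ......
....B.
..WBW.
..BBW.
...WW.
..W...

Derivation:
Place W at (5,2); scan 8 dirs for brackets.
Dir NW: first cell '.' (not opp) -> no flip
Dir N: first cell '.' (not opp) -> no flip
Dir NE: opp run (4,3) capped by W -> flip
Dir W: first cell '.' (not opp) -> no flip
Dir E: first cell '.' (not opp) -> no flip
Dir SW: edge -> no flip
Dir S: edge -> no flip
Dir SE: edge -> no flip
All flips: (4,3)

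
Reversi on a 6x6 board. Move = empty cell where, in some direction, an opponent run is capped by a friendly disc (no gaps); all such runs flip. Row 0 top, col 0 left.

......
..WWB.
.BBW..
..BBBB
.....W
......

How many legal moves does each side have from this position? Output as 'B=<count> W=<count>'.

Answer: B=7 W=9

Derivation:
-- B to move --
(0,1): flips 2 -> legal
(0,2): flips 1 -> legal
(0,3): flips 3 -> legal
(0,4): flips 1 -> legal
(1,1): flips 2 -> legal
(2,4): flips 1 -> legal
(4,4): no bracket -> illegal
(5,4): no bracket -> illegal
(5,5): flips 1 -> legal
B mobility = 7
-- W to move --
(0,3): no bracket -> illegal
(0,4): no bracket -> illegal
(0,5): flips 1 -> legal
(1,0): no bracket -> illegal
(1,1): no bracket -> illegal
(1,5): flips 1 -> legal
(2,0): flips 2 -> legal
(2,4): no bracket -> illegal
(2,5): flips 1 -> legal
(3,0): flips 1 -> legal
(3,1): flips 1 -> legal
(4,1): flips 1 -> legal
(4,2): flips 2 -> legal
(4,3): flips 1 -> legal
(4,4): no bracket -> illegal
W mobility = 9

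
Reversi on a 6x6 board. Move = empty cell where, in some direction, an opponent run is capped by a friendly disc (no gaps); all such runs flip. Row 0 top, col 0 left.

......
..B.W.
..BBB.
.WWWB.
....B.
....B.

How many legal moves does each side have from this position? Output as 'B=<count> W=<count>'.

Answer: B=7 W=6

Derivation:
-- B to move --
(0,3): no bracket -> illegal
(0,4): flips 1 -> legal
(0,5): flips 1 -> legal
(1,3): no bracket -> illegal
(1,5): no bracket -> illegal
(2,0): no bracket -> illegal
(2,1): no bracket -> illegal
(2,5): no bracket -> illegal
(3,0): flips 3 -> legal
(4,0): flips 1 -> legal
(4,1): flips 1 -> legal
(4,2): flips 2 -> legal
(4,3): flips 1 -> legal
B mobility = 7
-- W to move --
(0,1): no bracket -> illegal
(0,2): flips 2 -> legal
(0,3): no bracket -> illegal
(1,1): flips 1 -> legal
(1,3): flips 2 -> legal
(1,5): flips 1 -> legal
(2,1): no bracket -> illegal
(2,5): no bracket -> illegal
(3,5): flips 1 -> legal
(4,3): no bracket -> illegal
(4,5): no bracket -> illegal
(5,3): no bracket -> illegal
(5,5): flips 1 -> legal
W mobility = 6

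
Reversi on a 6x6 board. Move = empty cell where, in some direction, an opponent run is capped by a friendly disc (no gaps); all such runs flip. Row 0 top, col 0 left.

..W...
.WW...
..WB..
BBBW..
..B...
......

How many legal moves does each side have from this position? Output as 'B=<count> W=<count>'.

Answer: B=6 W=6

Derivation:
-- B to move --
(0,0): no bracket -> illegal
(0,1): flips 1 -> legal
(0,3): no bracket -> illegal
(1,0): no bracket -> illegal
(1,3): flips 1 -> legal
(2,0): no bracket -> illegal
(2,1): flips 1 -> legal
(2,4): flips 1 -> legal
(3,4): flips 1 -> legal
(4,3): flips 1 -> legal
(4,4): no bracket -> illegal
B mobility = 6
-- W to move --
(1,3): flips 1 -> legal
(1,4): no bracket -> illegal
(2,0): no bracket -> illegal
(2,1): no bracket -> illegal
(2,4): flips 1 -> legal
(3,4): flips 1 -> legal
(4,0): flips 1 -> legal
(4,1): no bracket -> illegal
(4,3): no bracket -> illegal
(5,1): flips 1 -> legal
(5,2): flips 2 -> legal
(5,3): no bracket -> illegal
W mobility = 6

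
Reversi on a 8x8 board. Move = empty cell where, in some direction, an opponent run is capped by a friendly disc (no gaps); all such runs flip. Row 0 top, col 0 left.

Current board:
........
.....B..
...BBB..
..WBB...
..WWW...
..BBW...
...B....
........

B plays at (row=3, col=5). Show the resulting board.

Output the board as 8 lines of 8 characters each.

Answer: ........
.....B..
...BBB..
..WBBB..
..WWB...
..BBW...
...B....
........

Derivation:
Place B at (3,5); scan 8 dirs for brackets.
Dir NW: first cell 'B' (not opp) -> no flip
Dir N: first cell 'B' (not opp) -> no flip
Dir NE: first cell '.' (not opp) -> no flip
Dir W: first cell 'B' (not opp) -> no flip
Dir E: first cell '.' (not opp) -> no flip
Dir SW: opp run (4,4) capped by B -> flip
Dir S: first cell '.' (not opp) -> no flip
Dir SE: first cell '.' (not opp) -> no flip
All flips: (4,4)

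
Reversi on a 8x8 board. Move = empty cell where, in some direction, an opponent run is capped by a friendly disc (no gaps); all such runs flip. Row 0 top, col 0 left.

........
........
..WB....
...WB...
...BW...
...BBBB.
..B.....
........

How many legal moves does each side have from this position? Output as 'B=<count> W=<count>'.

-- B to move --
(1,1): flips 3 -> legal
(1,2): no bracket -> illegal
(1,3): no bracket -> illegal
(2,1): flips 1 -> legal
(2,4): no bracket -> illegal
(3,1): no bracket -> illegal
(3,2): flips 1 -> legal
(3,5): flips 1 -> legal
(4,2): no bracket -> illegal
(4,5): flips 1 -> legal
B mobility = 5
-- W to move --
(1,2): no bracket -> illegal
(1,3): flips 1 -> legal
(1,4): no bracket -> illegal
(2,4): flips 2 -> legal
(2,5): no bracket -> illegal
(3,2): no bracket -> illegal
(3,5): flips 1 -> legal
(4,2): flips 1 -> legal
(4,5): no bracket -> illegal
(4,6): no bracket -> illegal
(4,7): no bracket -> illegal
(5,1): no bracket -> illegal
(5,2): no bracket -> illegal
(5,7): no bracket -> illegal
(6,1): no bracket -> illegal
(6,3): flips 2 -> legal
(6,4): flips 1 -> legal
(6,5): no bracket -> illegal
(6,6): flips 1 -> legal
(6,7): no bracket -> illegal
(7,1): flips 2 -> legal
(7,2): no bracket -> illegal
(7,3): no bracket -> illegal
W mobility = 8

Answer: B=5 W=8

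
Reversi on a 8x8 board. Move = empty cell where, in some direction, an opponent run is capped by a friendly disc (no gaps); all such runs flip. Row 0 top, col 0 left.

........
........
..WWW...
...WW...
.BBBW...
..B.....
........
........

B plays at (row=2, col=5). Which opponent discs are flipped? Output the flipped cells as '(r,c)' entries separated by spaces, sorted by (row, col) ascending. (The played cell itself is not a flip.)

Answer: (3,4)

Derivation:
Dir NW: first cell '.' (not opp) -> no flip
Dir N: first cell '.' (not opp) -> no flip
Dir NE: first cell '.' (not opp) -> no flip
Dir W: opp run (2,4) (2,3) (2,2), next='.' -> no flip
Dir E: first cell '.' (not opp) -> no flip
Dir SW: opp run (3,4) capped by B -> flip
Dir S: first cell '.' (not opp) -> no flip
Dir SE: first cell '.' (not opp) -> no flip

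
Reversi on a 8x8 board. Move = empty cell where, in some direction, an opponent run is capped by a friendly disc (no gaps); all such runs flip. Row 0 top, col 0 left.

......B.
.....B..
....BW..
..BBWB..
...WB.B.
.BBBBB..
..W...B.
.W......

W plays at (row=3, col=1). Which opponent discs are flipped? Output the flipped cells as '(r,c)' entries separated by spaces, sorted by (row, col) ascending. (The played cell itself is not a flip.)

Dir NW: first cell '.' (not opp) -> no flip
Dir N: first cell '.' (not opp) -> no flip
Dir NE: first cell '.' (not opp) -> no flip
Dir W: first cell '.' (not opp) -> no flip
Dir E: opp run (3,2) (3,3) capped by W -> flip
Dir SW: first cell '.' (not opp) -> no flip
Dir S: first cell '.' (not opp) -> no flip
Dir SE: first cell '.' (not opp) -> no flip

Answer: (3,2) (3,3)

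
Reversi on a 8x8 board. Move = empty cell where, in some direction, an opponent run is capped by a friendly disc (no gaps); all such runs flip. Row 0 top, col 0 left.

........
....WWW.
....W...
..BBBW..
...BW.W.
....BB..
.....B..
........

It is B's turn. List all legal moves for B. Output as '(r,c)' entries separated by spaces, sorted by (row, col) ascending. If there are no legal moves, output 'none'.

Answer: (0,4) (0,6) (3,6) (3,7) (4,5)

Derivation:
(0,3): no bracket -> illegal
(0,4): flips 2 -> legal
(0,5): no bracket -> illegal
(0,6): flips 2 -> legal
(0,7): no bracket -> illegal
(1,3): no bracket -> illegal
(1,7): no bracket -> illegal
(2,3): no bracket -> illegal
(2,5): no bracket -> illegal
(2,6): no bracket -> illegal
(2,7): no bracket -> illegal
(3,6): flips 1 -> legal
(3,7): flips 1 -> legal
(4,5): flips 1 -> legal
(4,7): no bracket -> illegal
(5,3): no bracket -> illegal
(5,6): no bracket -> illegal
(5,7): no bracket -> illegal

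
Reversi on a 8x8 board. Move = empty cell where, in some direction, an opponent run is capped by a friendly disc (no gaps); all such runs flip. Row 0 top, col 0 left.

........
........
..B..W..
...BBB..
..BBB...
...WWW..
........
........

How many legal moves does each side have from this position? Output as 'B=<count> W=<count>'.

Answer: B=7 W=8

Derivation:
-- B to move --
(1,4): no bracket -> illegal
(1,5): flips 1 -> legal
(1,6): flips 1 -> legal
(2,4): no bracket -> illegal
(2,6): no bracket -> illegal
(3,6): no bracket -> illegal
(4,5): no bracket -> illegal
(4,6): no bracket -> illegal
(5,2): no bracket -> illegal
(5,6): no bracket -> illegal
(6,2): flips 1 -> legal
(6,3): flips 1 -> legal
(6,4): flips 2 -> legal
(6,5): flips 1 -> legal
(6,6): flips 1 -> legal
B mobility = 7
-- W to move --
(1,1): flips 3 -> legal
(1,2): no bracket -> illegal
(1,3): no bracket -> illegal
(2,1): no bracket -> illegal
(2,3): flips 2 -> legal
(2,4): flips 2 -> legal
(2,6): flips 2 -> legal
(3,1): flips 1 -> legal
(3,2): flips 1 -> legal
(3,6): no bracket -> illegal
(4,1): no bracket -> illegal
(4,5): flips 1 -> legal
(4,6): no bracket -> illegal
(5,1): no bracket -> illegal
(5,2): flips 2 -> legal
W mobility = 8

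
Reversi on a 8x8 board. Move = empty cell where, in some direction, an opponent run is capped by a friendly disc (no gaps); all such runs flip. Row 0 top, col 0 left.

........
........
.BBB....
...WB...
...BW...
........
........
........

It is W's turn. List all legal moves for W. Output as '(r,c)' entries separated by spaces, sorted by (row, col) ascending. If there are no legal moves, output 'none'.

Answer: (1,1) (1,3) (2,4) (3,5) (4,2) (5,3)

Derivation:
(1,0): no bracket -> illegal
(1,1): flips 1 -> legal
(1,2): no bracket -> illegal
(1,3): flips 1 -> legal
(1,4): no bracket -> illegal
(2,0): no bracket -> illegal
(2,4): flips 1 -> legal
(2,5): no bracket -> illegal
(3,0): no bracket -> illegal
(3,1): no bracket -> illegal
(3,2): no bracket -> illegal
(3,5): flips 1 -> legal
(4,2): flips 1 -> legal
(4,5): no bracket -> illegal
(5,2): no bracket -> illegal
(5,3): flips 1 -> legal
(5,4): no bracket -> illegal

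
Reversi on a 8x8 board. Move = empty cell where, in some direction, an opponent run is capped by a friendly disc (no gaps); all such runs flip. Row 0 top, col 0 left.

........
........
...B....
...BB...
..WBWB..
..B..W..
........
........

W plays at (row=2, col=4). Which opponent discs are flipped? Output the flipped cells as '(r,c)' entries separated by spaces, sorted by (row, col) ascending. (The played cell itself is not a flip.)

Dir NW: first cell '.' (not opp) -> no flip
Dir N: first cell '.' (not opp) -> no flip
Dir NE: first cell '.' (not opp) -> no flip
Dir W: opp run (2,3), next='.' -> no flip
Dir E: first cell '.' (not opp) -> no flip
Dir SW: opp run (3,3) capped by W -> flip
Dir S: opp run (3,4) capped by W -> flip
Dir SE: first cell '.' (not opp) -> no flip

Answer: (3,3) (3,4)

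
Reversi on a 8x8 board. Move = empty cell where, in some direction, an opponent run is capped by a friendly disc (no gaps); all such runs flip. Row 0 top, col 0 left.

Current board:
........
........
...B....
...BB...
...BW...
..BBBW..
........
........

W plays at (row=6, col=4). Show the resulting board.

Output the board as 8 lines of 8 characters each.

Place W at (6,4); scan 8 dirs for brackets.
Dir NW: opp run (5,3), next='.' -> no flip
Dir N: opp run (5,4) capped by W -> flip
Dir NE: first cell 'W' (not opp) -> no flip
Dir W: first cell '.' (not opp) -> no flip
Dir E: first cell '.' (not opp) -> no flip
Dir SW: first cell '.' (not opp) -> no flip
Dir S: first cell '.' (not opp) -> no flip
Dir SE: first cell '.' (not opp) -> no flip
All flips: (5,4)

Answer: ........
........
...B....
...BB...
...BW...
..BBWW..
....W...
........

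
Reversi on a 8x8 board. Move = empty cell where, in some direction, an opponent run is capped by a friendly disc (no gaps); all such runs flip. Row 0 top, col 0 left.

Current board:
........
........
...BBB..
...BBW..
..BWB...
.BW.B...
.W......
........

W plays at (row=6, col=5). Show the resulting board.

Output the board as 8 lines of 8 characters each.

Place W at (6,5); scan 8 dirs for brackets.
Dir NW: opp run (5,4) capped by W -> flip
Dir N: first cell '.' (not opp) -> no flip
Dir NE: first cell '.' (not opp) -> no flip
Dir W: first cell '.' (not opp) -> no flip
Dir E: first cell '.' (not opp) -> no flip
Dir SW: first cell '.' (not opp) -> no flip
Dir S: first cell '.' (not opp) -> no flip
Dir SE: first cell '.' (not opp) -> no flip
All flips: (5,4)

Answer: ........
........
...BBB..
...BBW..
..BWB...
.BW.W...
.W...W..
........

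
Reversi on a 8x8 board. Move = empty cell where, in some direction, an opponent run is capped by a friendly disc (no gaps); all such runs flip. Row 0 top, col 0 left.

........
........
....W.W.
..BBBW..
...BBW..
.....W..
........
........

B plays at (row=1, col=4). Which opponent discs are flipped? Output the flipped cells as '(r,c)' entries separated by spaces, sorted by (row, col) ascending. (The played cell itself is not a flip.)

Dir NW: first cell '.' (not opp) -> no flip
Dir N: first cell '.' (not opp) -> no flip
Dir NE: first cell '.' (not opp) -> no flip
Dir W: first cell '.' (not opp) -> no flip
Dir E: first cell '.' (not opp) -> no flip
Dir SW: first cell '.' (not opp) -> no flip
Dir S: opp run (2,4) capped by B -> flip
Dir SE: first cell '.' (not opp) -> no flip

Answer: (2,4)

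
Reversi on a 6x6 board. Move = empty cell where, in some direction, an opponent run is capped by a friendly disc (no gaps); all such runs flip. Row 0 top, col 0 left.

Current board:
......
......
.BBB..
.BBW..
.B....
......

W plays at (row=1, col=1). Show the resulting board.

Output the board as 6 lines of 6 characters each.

Place W at (1,1); scan 8 dirs for brackets.
Dir NW: first cell '.' (not opp) -> no flip
Dir N: first cell '.' (not opp) -> no flip
Dir NE: first cell '.' (not opp) -> no flip
Dir W: first cell '.' (not opp) -> no flip
Dir E: first cell '.' (not opp) -> no flip
Dir SW: first cell '.' (not opp) -> no flip
Dir S: opp run (2,1) (3,1) (4,1), next='.' -> no flip
Dir SE: opp run (2,2) capped by W -> flip
All flips: (2,2)

Answer: ......
.W....
.BWB..
.BBW..
.B....
......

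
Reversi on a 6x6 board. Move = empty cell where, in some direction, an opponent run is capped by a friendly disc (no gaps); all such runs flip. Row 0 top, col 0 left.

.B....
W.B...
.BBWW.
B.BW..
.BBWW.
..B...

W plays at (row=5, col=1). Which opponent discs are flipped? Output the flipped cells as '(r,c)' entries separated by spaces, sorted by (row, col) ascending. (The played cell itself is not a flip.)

Answer: (4,2)

Derivation:
Dir NW: first cell '.' (not opp) -> no flip
Dir N: opp run (4,1), next='.' -> no flip
Dir NE: opp run (4,2) capped by W -> flip
Dir W: first cell '.' (not opp) -> no flip
Dir E: opp run (5,2), next='.' -> no flip
Dir SW: edge -> no flip
Dir S: edge -> no flip
Dir SE: edge -> no flip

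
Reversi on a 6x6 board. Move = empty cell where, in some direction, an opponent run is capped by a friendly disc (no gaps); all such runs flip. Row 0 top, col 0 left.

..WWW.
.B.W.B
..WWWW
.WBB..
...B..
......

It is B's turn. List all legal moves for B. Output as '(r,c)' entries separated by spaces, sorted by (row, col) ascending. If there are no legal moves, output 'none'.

(0,1): no bracket -> illegal
(0,5): no bracket -> illegal
(1,2): flips 1 -> legal
(1,4): flips 1 -> legal
(2,0): no bracket -> illegal
(2,1): no bracket -> illegal
(3,0): flips 1 -> legal
(3,4): no bracket -> illegal
(3,5): flips 1 -> legal
(4,0): no bracket -> illegal
(4,1): no bracket -> illegal
(4,2): no bracket -> illegal

Answer: (1,2) (1,4) (3,0) (3,5)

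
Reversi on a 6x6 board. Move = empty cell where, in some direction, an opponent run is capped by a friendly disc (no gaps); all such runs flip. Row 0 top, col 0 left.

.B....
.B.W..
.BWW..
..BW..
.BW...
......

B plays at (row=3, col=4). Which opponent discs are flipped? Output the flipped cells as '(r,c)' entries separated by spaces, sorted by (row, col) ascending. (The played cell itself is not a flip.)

Dir NW: opp run (2,3), next='.' -> no flip
Dir N: first cell '.' (not opp) -> no flip
Dir NE: first cell '.' (not opp) -> no flip
Dir W: opp run (3,3) capped by B -> flip
Dir E: first cell '.' (not opp) -> no flip
Dir SW: first cell '.' (not opp) -> no flip
Dir S: first cell '.' (not opp) -> no flip
Dir SE: first cell '.' (not opp) -> no flip

Answer: (3,3)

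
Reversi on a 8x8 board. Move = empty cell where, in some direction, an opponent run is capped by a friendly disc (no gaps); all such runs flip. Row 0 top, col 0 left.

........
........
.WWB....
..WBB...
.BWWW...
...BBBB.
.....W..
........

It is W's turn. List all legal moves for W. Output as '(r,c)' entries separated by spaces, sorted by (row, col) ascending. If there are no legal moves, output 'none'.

Answer: (1,3) (1,4) (2,4) (2,5) (3,5) (4,0) (4,5) (4,7) (5,0) (6,2) (6,3) (6,4) (6,6)

Derivation:
(1,2): no bracket -> illegal
(1,3): flips 2 -> legal
(1,4): flips 1 -> legal
(2,4): flips 3 -> legal
(2,5): flips 1 -> legal
(3,0): no bracket -> illegal
(3,1): no bracket -> illegal
(3,5): flips 2 -> legal
(4,0): flips 1 -> legal
(4,5): flips 1 -> legal
(4,6): no bracket -> illegal
(4,7): flips 1 -> legal
(5,0): flips 1 -> legal
(5,1): no bracket -> illegal
(5,2): no bracket -> illegal
(5,7): no bracket -> illegal
(6,2): flips 1 -> legal
(6,3): flips 1 -> legal
(6,4): flips 2 -> legal
(6,6): flips 1 -> legal
(6,7): no bracket -> illegal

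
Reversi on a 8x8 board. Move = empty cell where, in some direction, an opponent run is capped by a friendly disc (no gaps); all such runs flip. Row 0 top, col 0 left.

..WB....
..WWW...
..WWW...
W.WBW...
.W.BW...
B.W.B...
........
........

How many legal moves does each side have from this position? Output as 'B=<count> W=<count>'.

-- B to move --
(0,1): flips 1 -> legal
(0,4): flips 4 -> legal
(0,5): flips 4 -> legal
(1,1): flips 1 -> legal
(1,5): flips 1 -> legal
(2,0): no bracket -> illegal
(2,1): flips 2 -> legal
(2,5): flips 2 -> legal
(3,1): flips 1 -> legal
(3,5): flips 1 -> legal
(4,0): no bracket -> illegal
(4,2): no bracket -> illegal
(4,5): flips 1 -> legal
(5,1): no bracket -> illegal
(5,3): no bracket -> illegal
(5,5): flips 1 -> legal
(6,1): flips 1 -> legal
(6,2): no bracket -> illegal
(6,3): no bracket -> illegal
B mobility = 12
-- W to move --
(0,4): flips 1 -> legal
(4,0): no bracket -> illegal
(4,2): flips 2 -> legal
(4,5): no bracket -> illegal
(5,1): no bracket -> illegal
(5,3): flips 2 -> legal
(5,5): no bracket -> illegal
(6,0): no bracket -> illegal
(6,1): no bracket -> illegal
(6,3): no bracket -> illegal
(6,4): flips 1 -> legal
(6,5): flips 2 -> legal
W mobility = 5

Answer: B=12 W=5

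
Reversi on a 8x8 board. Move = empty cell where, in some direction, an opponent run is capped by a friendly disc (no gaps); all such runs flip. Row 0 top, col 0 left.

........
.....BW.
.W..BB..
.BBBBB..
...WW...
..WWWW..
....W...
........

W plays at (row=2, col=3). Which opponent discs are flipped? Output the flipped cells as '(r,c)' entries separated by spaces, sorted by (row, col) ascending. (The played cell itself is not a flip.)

Dir NW: first cell '.' (not opp) -> no flip
Dir N: first cell '.' (not opp) -> no flip
Dir NE: first cell '.' (not opp) -> no flip
Dir W: first cell '.' (not opp) -> no flip
Dir E: opp run (2,4) (2,5), next='.' -> no flip
Dir SW: opp run (3,2), next='.' -> no flip
Dir S: opp run (3,3) capped by W -> flip
Dir SE: opp run (3,4), next='.' -> no flip

Answer: (3,3)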